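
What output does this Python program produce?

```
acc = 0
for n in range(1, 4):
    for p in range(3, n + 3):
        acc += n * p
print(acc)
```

53

n=1,p=3: acc = 0+3 = 3
n=2,p=3: acc = 3+6 = 9
n=2,p=4: acc = 9+8 = 17
n=3,p=3: acc = 17+9 = 26
n=3,p=4: acc = 26+12 = 38
n=3,p=5: acc = 38+15 = 53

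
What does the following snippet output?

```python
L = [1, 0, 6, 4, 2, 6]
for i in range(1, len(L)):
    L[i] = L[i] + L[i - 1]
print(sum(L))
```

i=1: L[1] = 0+1 = 1 → [1, 1, 6, 4, 2, 6]
i=2: L[2] = 6+1 = 7 → [1, 1, 7, 4, 2, 6]
i=3: L[3] = 4+7 = 11 → [1, 1, 7, 11, 2, 6]
i=4: L[4] = 2+11 = 13 → [1, 1, 7, 11, 13, 6]
i=5: L[5] = 6+13 = 19 → [1, 1, 7, 11, 13, 19]
sum = 52

52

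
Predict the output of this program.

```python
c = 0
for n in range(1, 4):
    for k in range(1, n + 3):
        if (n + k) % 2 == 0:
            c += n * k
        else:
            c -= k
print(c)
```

31

n=1,k=1: even sum, c = 0+1 = 1
n=1,k=2: odd sum, c = 1-2 = -1
n=1,k=3: even sum, c = (-1)+3 = 2
n=2,k=1: odd sum, c = 2-1 = 1
n=2,k=2: even sum, c = 1+4 = 5
n=2,k=3: odd sum, c = 5-3 = 2
n=2,k=4: even sum, c = 2+8 = 10
n=3,k=1: even sum, c = 10+3 = 13
n=3,k=2: odd sum, c = 13-2 = 11
n=3,k=3: even sum, c = 11+9 = 20
n=3,k=4: odd sum, c = 20-4 = 16
n=3,k=5: even sum, c = 16+15 = 31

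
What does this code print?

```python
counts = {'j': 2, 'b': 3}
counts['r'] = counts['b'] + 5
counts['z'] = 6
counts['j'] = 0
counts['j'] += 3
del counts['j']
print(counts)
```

{'b': 3, 'r': 8, 'z': 6}

counts['r'] = counts['b']+5 = 8 → {'j': 2, 'b': 3, 'r': 8}
counts['z'] = 6 → {'j': 2, 'b': 3, 'r': 8, 'z': 6}
counts['j'] = 0 → {'j': 0, 'b': 3, 'r': 8, 'z': 6}
counts['j'] = 0+3 = 3 → {'j': 3, 'b': 3, 'r': 8, 'z': 6}
del 'j' → {'b': 3, 'r': 8, 'z': 6}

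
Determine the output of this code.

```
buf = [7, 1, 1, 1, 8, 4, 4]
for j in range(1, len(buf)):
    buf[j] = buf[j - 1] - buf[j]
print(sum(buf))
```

j=1: buf[1] = 7-1 = 6 → [7, 6, 1, 1, 8, 4, 4]
j=2: buf[2] = 6-1 = 5 → [7, 6, 5, 1, 8, 4, 4]
j=3: buf[3] = 5-1 = 4 → [7, 6, 5, 4, 8, 4, 4]
j=4: buf[4] = 4-8 = -4 → [7, 6, 5, 4, -4, 4, 4]
j=5: buf[5] = (-4)-4 = -8 → [7, 6, 5, 4, -4, -8, 4]
j=6: buf[6] = (-8)-4 = -12 → [7, 6, 5, 4, -4, -8, -12]
sum = -2

-2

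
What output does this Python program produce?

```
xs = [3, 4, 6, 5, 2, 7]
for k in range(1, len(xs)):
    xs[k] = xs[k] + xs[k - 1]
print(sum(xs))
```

88

k=1: xs[1] = 4+3 = 7 → [3, 7, 6, 5, 2, 7]
k=2: xs[2] = 6+7 = 13 → [3, 7, 13, 5, 2, 7]
k=3: xs[3] = 5+13 = 18 → [3, 7, 13, 18, 2, 7]
k=4: xs[4] = 2+18 = 20 → [3, 7, 13, 18, 20, 7]
k=5: xs[5] = 7+20 = 27 → [3, 7, 13, 18, 20, 27]
sum = 88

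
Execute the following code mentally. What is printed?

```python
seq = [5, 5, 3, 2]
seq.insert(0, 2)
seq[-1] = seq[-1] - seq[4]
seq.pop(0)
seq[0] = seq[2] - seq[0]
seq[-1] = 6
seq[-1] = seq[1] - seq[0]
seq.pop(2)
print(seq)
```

insert 2 at 0 → [2, 5, 5, 3, 2]
seq[-1] = seq[-1]-seq[4] = 2-2 = 0 → [2, 5, 5, 3, 0]
pop(0) removes 2 → [5, 5, 3, 0]
seq[0] = seq[2]-seq[0] = 3-5 = -2 → [-2, 5, 3, 0]
seq[-1] = 6 → [-2, 5, 3, 6]
seq[-1] = seq[1]-seq[0] = 5-(-2) = 7 → [-2, 5, 3, 7]
pop(2) removes 3 → [-2, 5, 7]

[-2, 5, 7]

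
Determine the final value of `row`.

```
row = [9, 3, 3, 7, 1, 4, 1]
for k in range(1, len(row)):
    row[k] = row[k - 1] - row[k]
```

k=1: row[1] = 9-3 = 6 → [9, 6, 3, 7, 1, 4, 1]
k=2: row[2] = 6-3 = 3 → [9, 6, 3, 7, 1, 4, 1]
k=3: row[3] = 3-7 = -4 → [9, 6, 3, -4, 1, 4, 1]
k=4: row[4] = (-4)-1 = -5 → [9, 6, 3, -4, -5, 4, 1]
k=5: row[5] = (-5)-4 = -9 → [9, 6, 3, -4, -5, -9, 1]
k=6: row[6] = (-9)-1 = -10 → [9, 6, 3, -4, -5, -9, -10]

[9, 6, 3, -4, -5, -9, -10]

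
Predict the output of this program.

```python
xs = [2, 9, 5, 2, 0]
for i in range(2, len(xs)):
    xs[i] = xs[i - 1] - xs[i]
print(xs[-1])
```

i=2: xs[2] = 9-5 = 4 → [2, 9, 4, 2, 0]
i=3: xs[3] = 4-2 = 2 → [2, 9, 4, 2, 0]
i=4: xs[4] = 2-0 = 2 → [2, 9, 4, 2, 2]

2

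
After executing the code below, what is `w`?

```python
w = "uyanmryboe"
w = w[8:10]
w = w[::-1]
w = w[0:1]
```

slice [8:10] → 'oe'
reverse → 'eo'
slice [0:1] → 'e'

'e'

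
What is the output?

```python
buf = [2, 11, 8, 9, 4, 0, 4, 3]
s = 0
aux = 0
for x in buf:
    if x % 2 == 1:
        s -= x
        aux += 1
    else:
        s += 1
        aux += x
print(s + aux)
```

x=2: not odd, s = 0+1 = 1; aux=2
x=11: odd, s = 1-11 = -10; aux=3
x=8: not odd, s = (-10)+1 = -9; aux=11
x=9: odd, s = (-9)-9 = -18; aux=12
x=4: not odd, s = (-18)+1 = -17; aux=16
x=0: not odd, s = (-17)+1 = -16; aux=16
x=4: not odd, s = (-16)+1 = -15; aux=20
x=3: odd, s = (-15)-3 = -18; aux=21
s+aux = (-18)+21 = 3

3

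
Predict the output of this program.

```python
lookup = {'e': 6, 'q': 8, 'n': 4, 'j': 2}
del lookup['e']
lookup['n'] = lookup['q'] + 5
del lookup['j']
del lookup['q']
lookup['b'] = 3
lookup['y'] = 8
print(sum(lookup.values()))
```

24

del 'e' → {'q': 8, 'n': 4, 'j': 2}
lookup['n'] = lookup['q']+5 = 13 → {'q': 8, 'n': 13, 'j': 2}
del 'j' → {'q': 8, 'n': 13}
del 'q' → {'n': 13}
lookup['b'] = 3 → {'n': 13, 'b': 3}
lookup['y'] = 8 → {'n': 13, 'b': 3, 'y': 8}
sum of values = 24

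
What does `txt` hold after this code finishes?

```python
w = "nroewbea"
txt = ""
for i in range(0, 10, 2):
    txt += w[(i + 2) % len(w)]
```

'oweno'

i=0: add w[2]='o' → 'o'
i=2: add w[4]='w' → 'ow'
i=4: add w[6]='e' → 'owe'
i=6: add w[0]='n' → 'owen'
i=8: add w[2]='o' → 'oweno'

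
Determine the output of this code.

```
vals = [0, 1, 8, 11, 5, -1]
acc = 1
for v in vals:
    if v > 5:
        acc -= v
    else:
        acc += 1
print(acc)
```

-14

v=0: not >5, acc = 1+1 = 2
v=1: not >5, acc = 2+1 = 3
v=8: >5, acc = 3-8 = -5
v=11: >5, acc = (-5)-11 = -16
v=5: not >5, acc = (-16)+1 = -15
v=-1: not >5, acc = (-15)+1 = -14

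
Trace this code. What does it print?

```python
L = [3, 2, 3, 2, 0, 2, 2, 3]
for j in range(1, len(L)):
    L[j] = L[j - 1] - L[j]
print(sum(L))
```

j=1: L[1] = 3-2 = 1 → [3, 1, 3, 2, 0, 2, 2, 3]
j=2: L[2] = 1-3 = -2 → [3, 1, -2, 2, 0, 2, 2, 3]
j=3: L[3] = (-2)-2 = -4 → [3, 1, -2, -4, 0, 2, 2, 3]
j=4: L[4] = (-4)-0 = -4 → [3, 1, -2, -4, -4, 2, 2, 3]
j=5: L[5] = (-4)-2 = -6 → [3, 1, -2, -4, -4, -6, 2, 3]
j=6: L[6] = (-6)-2 = -8 → [3, 1, -2, -4, -4, -6, -8, 3]
j=7: L[7] = (-8)-3 = -11 → [3, 1, -2, -4, -4, -6, -8, -11]
sum = -31

-31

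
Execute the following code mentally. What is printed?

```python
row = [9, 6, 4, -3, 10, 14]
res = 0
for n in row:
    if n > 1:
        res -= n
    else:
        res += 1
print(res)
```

n=9: >1, res = 0-9 = -9
n=6: >1, res = (-9)-6 = -15
n=4: >1, res = (-15)-4 = -19
n=-3: not >1, res = (-19)+1 = -18
n=10: >1, res = (-18)-10 = -28
n=14: >1, res = (-28)-14 = -42

-42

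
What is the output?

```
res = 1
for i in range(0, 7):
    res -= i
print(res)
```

i=0: res = 1-0 = 1
i=1: res = 1-1 = 0
i=2: res = 0-2 = -2
i=3: res = (-2)-3 = -5
i=4: res = (-5)-4 = -9
i=5: res = (-9)-5 = -14
i=6: res = (-14)-6 = -20

-20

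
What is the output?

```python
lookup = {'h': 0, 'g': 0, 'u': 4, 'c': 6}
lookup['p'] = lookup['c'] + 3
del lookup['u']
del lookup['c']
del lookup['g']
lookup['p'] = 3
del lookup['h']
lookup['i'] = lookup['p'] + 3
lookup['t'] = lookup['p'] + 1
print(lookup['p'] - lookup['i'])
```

-3

lookup['p'] = lookup['c']+3 = 9 → {'h': 0, 'g': 0, 'u': 4, 'c': 6, 'p': 9}
del 'u' → {'h': 0, 'g': 0, 'c': 6, 'p': 9}
del 'c' → {'h': 0, 'g': 0, 'p': 9}
del 'g' → {'h': 0, 'p': 9}
lookup['p'] = 3 → {'h': 0, 'p': 3}
del 'h' → {'p': 3}
lookup['i'] = lookup['p']+3 = 6 → {'p': 3, 'i': 6}
lookup['t'] = lookup['p']+1 = 4 → {'p': 3, 'i': 6, 't': 4}
lookup['p']-lookup['i'] = 3-6 = -3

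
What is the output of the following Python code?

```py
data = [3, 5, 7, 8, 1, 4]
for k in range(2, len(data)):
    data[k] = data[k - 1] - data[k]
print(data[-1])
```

-15

k=2: data[2] = 5-7 = -2 → [3, 5, -2, 8, 1, 4]
k=3: data[3] = (-2)-8 = -10 → [3, 5, -2, -10, 1, 4]
k=4: data[4] = (-10)-1 = -11 → [3, 5, -2, -10, -11, 4]
k=5: data[5] = (-11)-4 = -15 → [3, 5, -2, -10, -11, -15]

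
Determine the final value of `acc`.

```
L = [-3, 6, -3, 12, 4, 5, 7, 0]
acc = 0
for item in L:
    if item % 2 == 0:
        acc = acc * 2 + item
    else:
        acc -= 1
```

item=-3: not even, acc = 0-1 = -1
item=6: even, acc = (-1)*2+6 = 4
item=-3: not even, acc = 4-1 = 3
item=12: even, acc = 3*2+12 = 18
item=4: even, acc = 18*2+4 = 40
item=5: not even, acc = 40-1 = 39
item=7: not even, acc = 39-1 = 38
item=0: even, acc = 38*2+0 = 76

76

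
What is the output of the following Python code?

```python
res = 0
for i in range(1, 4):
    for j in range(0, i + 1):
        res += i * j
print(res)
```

i=1,j=0: res = 0+0 = 0
i=1,j=1: res = 0+1 = 1
i=2,j=0: res = 1+0 = 1
i=2,j=1: res = 1+2 = 3
i=2,j=2: res = 3+4 = 7
i=3,j=0: res = 7+0 = 7
i=3,j=1: res = 7+3 = 10
i=3,j=2: res = 10+6 = 16
i=3,j=3: res = 16+9 = 25

25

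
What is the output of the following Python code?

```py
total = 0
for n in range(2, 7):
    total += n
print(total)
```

n=2: total = 0+2 = 2
n=3: total = 2+3 = 5
n=4: total = 5+4 = 9
n=5: total = 9+5 = 14
n=6: total = 14+6 = 20

20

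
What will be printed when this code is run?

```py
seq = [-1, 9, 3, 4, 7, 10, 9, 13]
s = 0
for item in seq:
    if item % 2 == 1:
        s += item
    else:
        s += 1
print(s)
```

item=-1: odd, s = 0+(-1) = -1
item=9: odd, s = (-1)+9 = 8
item=3: odd, s = 8+3 = 11
item=4: not odd, s = 11+1 = 12
item=7: odd, s = 12+7 = 19
item=10: not odd, s = 19+1 = 20
item=9: odd, s = 20+9 = 29
item=13: odd, s = 29+13 = 42

42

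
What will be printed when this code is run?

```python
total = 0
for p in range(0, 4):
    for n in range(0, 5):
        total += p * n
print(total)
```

p=0,n=0: total = 0+0 = 0
p=0,n=1: total = 0+0 = 0
p=0,n=2: total = 0+0 = 0
p=0,n=3: total = 0+0 = 0
p=0,n=4: total = 0+0 = 0
p=1,n=0: total = 0+0 = 0
p=1,n=1: total = 0+1 = 1
p=1,n=2: total = 1+2 = 3
p=1,n=3: total = 3+3 = 6
p=1,n=4: total = 6+4 = 10
p=2,n=0: total = 10+0 = 10
p=2,n=1: total = 10+2 = 12
p=2,n=2: total = 12+4 = 16
p=2,n=3: total = 16+6 = 22
p=2,n=4: total = 22+8 = 30
p=3,n=0: total = 30+0 = 30
p=3,n=1: total = 30+3 = 33
p=3,n=2: total = 33+6 = 39
p=3,n=3: total = 39+9 = 48
p=3,n=4: total = 48+12 = 60

60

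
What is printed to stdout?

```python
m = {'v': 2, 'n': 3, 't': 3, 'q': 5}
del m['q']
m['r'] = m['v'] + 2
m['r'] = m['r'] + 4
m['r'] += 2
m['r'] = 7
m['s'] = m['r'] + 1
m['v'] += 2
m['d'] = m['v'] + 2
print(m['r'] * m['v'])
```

28

del 'q' → {'v': 2, 'n': 3, 't': 3}
m['r'] = m['v']+2 = 4 → {'v': 2, 'n': 3, 't': 3, 'r': 4}
m['r'] = m['r']+4 = 8 → {'v': 2, 'n': 3, 't': 3, 'r': 8}
m['r'] = 8+2 = 10 → {'v': 2, 'n': 3, 't': 3, 'r': 10}
m['r'] = 7 → {'v': 2, 'n': 3, 't': 3, 'r': 7}
m['s'] = m['r']+1 = 8 → {'v': 2, 'n': 3, 't': 3, 'r': 7, 's': 8}
m['v'] = 2+2 = 4 → {'v': 4, 'n': 3, 't': 3, 'r': 7, 's': 8}
m['d'] = m['v']+2 = 6 → {'v': 4, 'n': 3, 't': 3, 'r': 7, 's': 8, 'd': 6}
m['r']*m['v'] = 7*4 = 28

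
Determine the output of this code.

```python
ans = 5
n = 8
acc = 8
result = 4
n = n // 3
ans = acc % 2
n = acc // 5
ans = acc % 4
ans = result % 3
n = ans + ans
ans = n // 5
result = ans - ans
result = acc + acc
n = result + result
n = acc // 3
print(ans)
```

0

n = 8//3 = 2
ans = 8%2 = 0
n = 8//5 = 1
ans = 8%4 = 0
ans = 4%3 = 1
n = 1+1 = 2
ans = 2//5 = 0
result = 0-0 = 0
result = 8+8 = 16
n = 16+16 = 32
n = 8//3 = 2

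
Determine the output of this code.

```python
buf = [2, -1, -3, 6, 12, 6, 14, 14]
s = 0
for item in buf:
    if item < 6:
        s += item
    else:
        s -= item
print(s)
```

-54

item=2: <6, s = 0+2 = 2
item=-1: <6, s = 2+(-1) = 1
item=-3: <6, s = 1+(-3) = -2
item=6: not <6, s = (-2)-6 = -8
item=12: not <6, s = (-8)-12 = -20
item=6: not <6, s = (-20)-6 = -26
item=14: not <6, s = (-26)-14 = -40
item=14: not <6, s = (-40)-14 = -54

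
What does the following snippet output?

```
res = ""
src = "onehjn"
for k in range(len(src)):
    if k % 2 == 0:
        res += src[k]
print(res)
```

k=0: add 'o' → 'o'
k=1: skip
k=2: add 'e' → 'oe'
k=3: skip
k=4: add 'j' → 'oej'
k=5: skip

oej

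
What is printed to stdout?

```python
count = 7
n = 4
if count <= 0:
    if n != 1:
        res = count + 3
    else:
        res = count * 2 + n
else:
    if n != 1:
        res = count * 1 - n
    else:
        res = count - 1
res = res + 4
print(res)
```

count=7, n=4
count <= 0 is False; n != 1 is True
→ res = count * 1 - n = 3
res = 3+4 = 7

7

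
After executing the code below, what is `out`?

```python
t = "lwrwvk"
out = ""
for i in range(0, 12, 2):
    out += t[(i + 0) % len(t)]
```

'lrvlrv'

i=0: add t[0]='l' → 'l'
i=2: add t[2]='r' → 'lr'
i=4: add t[4]='v' → 'lrv'
i=6: add t[0]='l' → 'lrvl'
i=8: add t[2]='r' → 'lrvlr'
i=10: add t[4]='v' → 'lrvlrv'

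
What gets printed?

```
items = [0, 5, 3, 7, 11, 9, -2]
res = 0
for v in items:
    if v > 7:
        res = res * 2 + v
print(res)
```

v=0: not >7
v=5: not >7
v=3: not >7
v=7: not >7
v=11: >7, res = 0*2+11 = 11
v=9: >7, res = 11*2+9 = 31
v=-2: not >7

31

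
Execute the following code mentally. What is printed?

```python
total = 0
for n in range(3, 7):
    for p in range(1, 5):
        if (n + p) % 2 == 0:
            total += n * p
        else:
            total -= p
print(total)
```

n=3,p=1: even sum, total = 0+3 = 3
n=3,p=2: odd sum, total = 3-2 = 1
n=3,p=3: even sum, total = 1+9 = 10
n=3,p=4: odd sum, total = 10-4 = 6
n=4,p=1: odd sum, total = 6-1 = 5
n=4,p=2: even sum, total = 5+8 = 13
n=4,p=3: odd sum, total = 13-3 = 10
n=4,p=4: even sum, total = 10+16 = 26
n=5,p=1: even sum, total = 26+5 = 31
n=5,p=2: odd sum, total = 31-2 = 29
n=5,p=3: even sum, total = 29+15 = 44
n=5,p=4: odd sum, total = 44-4 = 40
n=6,p=1: odd sum, total = 40-1 = 39
n=6,p=2: even sum, total = 39+12 = 51
n=6,p=3: odd sum, total = 51-3 = 48
n=6,p=4: even sum, total = 48+24 = 72

72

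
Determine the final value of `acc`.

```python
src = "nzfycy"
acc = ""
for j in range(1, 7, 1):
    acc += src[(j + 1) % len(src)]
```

'fycynz'

j=1: add src[2]='f' → 'f'
j=2: add src[3]='y' → 'fy'
j=3: add src[4]='c' → 'fyc'
j=4: add src[5]='y' → 'fycy'
j=5: add src[0]='n' → 'fycyn'
j=6: add src[1]='z' → 'fycynz'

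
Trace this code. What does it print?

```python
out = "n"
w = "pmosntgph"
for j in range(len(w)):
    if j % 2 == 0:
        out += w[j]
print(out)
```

j=0: add 'p' → 'np'
j=1: skip
j=2: add 'o' → 'npo'
j=3: skip
j=4: add 'n' → 'npon'
j=5: skip
j=6: add 'g' → 'npong'
j=7: skip
j=8: add 'h' → 'npongh'

npongh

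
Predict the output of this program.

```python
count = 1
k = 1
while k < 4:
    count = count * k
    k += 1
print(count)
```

k=1: count = 1*1 = 1
k=2: count = 1*2 = 2
k=3: count = 2*3 = 6

6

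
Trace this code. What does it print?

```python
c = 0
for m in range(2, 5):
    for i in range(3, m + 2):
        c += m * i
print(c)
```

m=2,i=3: c = 0+6 = 6
m=3,i=3: c = 6+9 = 15
m=3,i=4: c = 15+12 = 27
m=4,i=3: c = 27+12 = 39
m=4,i=4: c = 39+16 = 55
m=4,i=5: c = 55+20 = 75

75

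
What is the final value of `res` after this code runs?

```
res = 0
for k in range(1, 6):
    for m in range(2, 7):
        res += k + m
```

k=1,m=2: res = 0+3 = 3
k=1,m=3: res = 3+4 = 7
k=1,m=4: res = 7+5 = 12
k=1,m=5: res = 12+6 = 18
k=1,m=6: res = 18+7 = 25
k=2,m=2: res = 25+4 = 29
k=2,m=3: res = 29+5 = 34
k=2,m=4: res = 34+6 = 40
k=2,m=5: res = 40+7 = 47
k=2,m=6: res = 47+8 = 55
k=3,m=2: res = 55+5 = 60
k=3,m=3: res = 60+6 = 66
k=3,m=4: res = 66+7 = 73
k=3,m=5: res = 73+8 = 81
k=3,m=6: res = 81+9 = 90
k=4,m=2: res = 90+6 = 96
k=4,m=3: res = 96+7 = 103
k=4,m=4: res = 103+8 = 111
k=4,m=5: res = 111+9 = 120
k=4,m=6: res = 120+10 = 130
k=5,m=2: res = 130+7 = 137
k=5,m=3: res = 137+8 = 145
k=5,m=4: res = 145+9 = 154
k=5,m=5: res = 154+10 = 164
k=5,m=6: res = 164+11 = 175

175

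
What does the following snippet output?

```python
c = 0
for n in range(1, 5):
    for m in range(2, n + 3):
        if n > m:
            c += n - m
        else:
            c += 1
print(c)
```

n=1,m=2: not 1>2, c = 0+1 = 1
n=1,m=3: not 1>3, c = 1+1 = 2
n=2,m=2: not 2>2, c = 2+1 = 3
n=2,m=3: not 2>3, c = 3+1 = 4
n=2,m=4: not 2>4, c = 4+1 = 5
n=3,m=2: 3>2, c = 5+1 = 6
n=3,m=3: not 3>3, c = 6+1 = 7
n=3,m=4: not 3>4, c = 7+1 = 8
n=3,m=5: not 3>5, c = 8+1 = 9
n=4,m=2: 4>2, c = 9+2 = 11
n=4,m=3: 4>3, c = 11+1 = 12
n=4,m=4: not 4>4, c = 12+1 = 13
n=4,m=5: not 4>5, c = 13+1 = 14
n=4,m=6: not 4>6, c = 14+1 = 15

15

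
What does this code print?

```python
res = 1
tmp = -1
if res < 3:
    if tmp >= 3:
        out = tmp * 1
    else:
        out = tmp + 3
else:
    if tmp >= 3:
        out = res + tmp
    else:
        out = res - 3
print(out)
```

2

res=1, tmp=-1
res < 3 is True; tmp >= 3 is False
→ out = tmp + 3 = 2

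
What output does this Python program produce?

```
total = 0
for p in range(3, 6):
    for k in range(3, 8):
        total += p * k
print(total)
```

p=3,k=3: total = 0+9 = 9
p=3,k=4: total = 9+12 = 21
p=3,k=5: total = 21+15 = 36
p=3,k=6: total = 36+18 = 54
p=3,k=7: total = 54+21 = 75
p=4,k=3: total = 75+12 = 87
p=4,k=4: total = 87+16 = 103
p=4,k=5: total = 103+20 = 123
p=4,k=6: total = 123+24 = 147
p=4,k=7: total = 147+28 = 175
p=5,k=3: total = 175+15 = 190
p=5,k=4: total = 190+20 = 210
p=5,k=5: total = 210+25 = 235
p=5,k=6: total = 235+30 = 265
p=5,k=7: total = 265+35 = 300

300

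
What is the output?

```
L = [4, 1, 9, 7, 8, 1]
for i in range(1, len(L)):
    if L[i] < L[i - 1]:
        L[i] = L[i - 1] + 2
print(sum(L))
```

58

i=1: 1<4, L[1] = 4+2 = 6 → [4, 6, 9, 7, 8, 1]
i=2: 9>=6, unchanged → [4, 6, 9, 7, 8, 1]
i=3: 7<9, L[3] = 9+2 = 11 → [4, 6, 9, 11, 8, 1]
i=4: 8<11, L[4] = 11+2 = 13 → [4, 6, 9, 11, 13, 1]
i=5: 1<13, L[5] = 13+2 = 15 → [4, 6, 9, 11, 13, 15]
sum = 58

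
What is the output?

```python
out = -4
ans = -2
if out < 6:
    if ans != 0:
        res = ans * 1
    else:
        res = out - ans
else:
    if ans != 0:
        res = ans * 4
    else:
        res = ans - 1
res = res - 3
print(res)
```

-5

out=-4, ans=-2
out < 6 is True; ans != 0 is True
→ res = ans * 1 = -2
res = (-2)-3 = -5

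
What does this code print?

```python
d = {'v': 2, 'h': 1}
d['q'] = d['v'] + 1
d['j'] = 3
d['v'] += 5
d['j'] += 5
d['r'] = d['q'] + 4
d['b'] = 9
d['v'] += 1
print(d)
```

{'v': 8, 'h': 1, 'q': 3, 'j': 8, 'r': 7, 'b': 9}

d['q'] = d['v']+1 = 3 → {'v': 2, 'h': 1, 'q': 3}
d['j'] = 3 → {'v': 2, 'h': 1, 'q': 3, 'j': 3}
d['v'] = 2+5 = 7 → {'v': 7, 'h': 1, 'q': 3, 'j': 3}
d['j'] = 3+5 = 8 → {'v': 7, 'h': 1, 'q': 3, 'j': 8}
d['r'] = d['q']+4 = 7 → {'v': 7, 'h': 1, 'q': 3, 'j': 8, 'r': 7}
d['b'] = 9 → {'v': 7, 'h': 1, 'q': 3, 'j': 8, 'r': 7, 'b': 9}
d['v'] = 7+1 = 8 → {'v': 8, 'h': 1, 'q': 3, 'j': 8, 'r': 7, 'b': 9}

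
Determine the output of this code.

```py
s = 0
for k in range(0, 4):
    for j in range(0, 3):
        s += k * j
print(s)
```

k=0,j=0: s = 0+0 = 0
k=0,j=1: s = 0+0 = 0
k=0,j=2: s = 0+0 = 0
k=1,j=0: s = 0+0 = 0
k=1,j=1: s = 0+1 = 1
k=1,j=2: s = 1+2 = 3
k=2,j=0: s = 3+0 = 3
k=2,j=1: s = 3+2 = 5
k=2,j=2: s = 5+4 = 9
k=3,j=0: s = 9+0 = 9
k=3,j=1: s = 9+3 = 12
k=3,j=2: s = 12+6 = 18

18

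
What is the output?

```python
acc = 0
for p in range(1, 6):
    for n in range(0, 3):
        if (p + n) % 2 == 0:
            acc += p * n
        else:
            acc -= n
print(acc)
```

p=1,n=0: odd sum, acc = 0-0 = 0
p=1,n=1: even sum, acc = 0+1 = 1
p=1,n=2: odd sum, acc = 1-2 = -1
p=2,n=0: even sum, acc = (-1)+0 = -1
p=2,n=1: odd sum, acc = (-1)-1 = -2
p=2,n=2: even sum, acc = (-2)+4 = 2
p=3,n=0: odd sum, acc = 2-0 = 2
p=3,n=1: even sum, acc = 2+3 = 5
p=3,n=2: odd sum, acc = 5-2 = 3
p=4,n=0: even sum, acc = 3+0 = 3
p=4,n=1: odd sum, acc = 3-1 = 2
p=4,n=2: even sum, acc = 2+8 = 10
p=5,n=0: odd sum, acc = 10-0 = 10
p=5,n=1: even sum, acc = 10+5 = 15
p=5,n=2: odd sum, acc = 15-2 = 13

13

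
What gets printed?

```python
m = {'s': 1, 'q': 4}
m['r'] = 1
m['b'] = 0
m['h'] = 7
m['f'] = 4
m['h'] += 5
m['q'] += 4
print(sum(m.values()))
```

m['r'] = 1 → {'s': 1, 'q': 4, 'r': 1}
m['b'] = 0 → {'s': 1, 'q': 4, 'r': 1, 'b': 0}
m['h'] = 7 → {'s': 1, 'q': 4, 'r': 1, 'b': 0, 'h': 7}
m['f'] = 4 → {'s': 1, 'q': 4, 'r': 1, 'b': 0, 'h': 7, 'f': 4}
m['h'] = 7+5 = 12 → {'s': 1, 'q': 4, 'r': 1, 'b': 0, 'h': 12, 'f': 4}
m['q'] = 4+4 = 8 → {'s': 1, 'q': 8, 'r': 1, 'b': 0, 'h': 12, 'f': 4}
sum of values = 26

26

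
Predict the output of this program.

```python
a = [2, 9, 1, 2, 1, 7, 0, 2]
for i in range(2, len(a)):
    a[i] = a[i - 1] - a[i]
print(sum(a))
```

i=2: a[2] = 9-1 = 8 → [2, 9, 8, 2, 1, 7, 0, 2]
i=3: a[3] = 8-2 = 6 → [2, 9, 8, 6, 1, 7, 0, 2]
i=4: a[4] = 6-1 = 5 → [2, 9, 8, 6, 5, 7, 0, 2]
i=5: a[5] = 5-7 = -2 → [2, 9, 8, 6, 5, -2, 0, 2]
i=6: a[6] = (-2)-0 = -2 → [2, 9, 8, 6, 5, -2, -2, 2]
i=7: a[7] = (-2)-2 = -4 → [2, 9, 8, 6, 5, -2, -2, -4]
sum = 22

22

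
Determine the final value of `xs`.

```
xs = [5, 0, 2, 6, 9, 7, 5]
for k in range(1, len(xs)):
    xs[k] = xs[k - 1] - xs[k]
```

[5, 5, 3, -3, -12, -19, -24]

k=1: xs[1] = 5-0 = 5 → [5, 5, 2, 6, 9, 7, 5]
k=2: xs[2] = 5-2 = 3 → [5, 5, 3, 6, 9, 7, 5]
k=3: xs[3] = 3-6 = -3 → [5, 5, 3, -3, 9, 7, 5]
k=4: xs[4] = (-3)-9 = -12 → [5, 5, 3, -3, -12, 7, 5]
k=5: xs[5] = (-12)-7 = -19 → [5, 5, 3, -3, -12, -19, 5]
k=6: xs[6] = (-19)-5 = -24 → [5, 5, 3, -3, -12, -19, -24]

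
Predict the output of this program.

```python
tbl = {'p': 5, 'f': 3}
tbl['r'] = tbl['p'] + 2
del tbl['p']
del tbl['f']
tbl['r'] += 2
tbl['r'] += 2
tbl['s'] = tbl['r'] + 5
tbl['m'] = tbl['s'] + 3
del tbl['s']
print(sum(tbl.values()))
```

tbl['r'] = tbl['p']+2 = 7 → {'p': 5, 'f': 3, 'r': 7}
del 'p' → {'f': 3, 'r': 7}
del 'f' → {'r': 7}
tbl['r'] = 7+2 = 9 → {'r': 9}
tbl['r'] = 9+2 = 11 → {'r': 11}
tbl['s'] = tbl['r']+5 = 16 → {'r': 11, 's': 16}
tbl['m'] = tbl['s']+3 = 19 → {'r': 11, 's': 16, 'm': 19}
del 's' → {'r': 11, 'm': 19}
sum of values = 30

30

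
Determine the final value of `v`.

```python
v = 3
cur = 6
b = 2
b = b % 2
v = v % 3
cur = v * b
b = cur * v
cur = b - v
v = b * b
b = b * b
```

b = 2%2 = 0
v = 3%3 = 0
cur = 0*0 = 0
b = 0*0 = 0
cur = 0-0 = 0
v = 0*0 = 0
b = 0*0 = 0

0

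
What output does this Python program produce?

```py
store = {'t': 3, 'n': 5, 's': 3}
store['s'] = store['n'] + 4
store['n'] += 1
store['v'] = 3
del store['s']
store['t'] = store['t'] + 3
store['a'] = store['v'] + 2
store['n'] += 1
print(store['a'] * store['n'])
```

store['s'] = store['n']+4 = 9 → {'t': 3, 'n': 5, 's': 9}
store['n'] = 5+1 = 6 → {'t': 3, 'n': 6, 's': 9}
store['v'] = 3 → {'t': 3, 'n': 6, 's': 9, 'v': 3}
del 's' → {'t': 3, 'n': 6, 'v': 3}
store['t'] = store['t']+3 = 6 → {'t': 6, 'n': 6, 'v': 3}
store['a'] = store['v']+2 = 5 → {'t': 6, 'n': 6, 'v': 3, 'a': 5}
store['n'] = 6+1 = 7 → {'t': 6, 'n': 7, 'v': 3, 'a': 5}
store['a']*store['n'] = 5*7 = 35

35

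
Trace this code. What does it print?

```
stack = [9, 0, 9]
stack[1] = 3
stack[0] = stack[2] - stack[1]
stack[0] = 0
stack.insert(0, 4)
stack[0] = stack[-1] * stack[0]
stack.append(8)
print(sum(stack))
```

56

stack[1] = 3 → [9, 3, 9]
stack[0] = stack[2]-stack[1] = 9-3 = 6 → [6, 3, 9]
stack[0] = 0 → [0, 3, 9]
insert 4 at 0 → [4, 0, 3, 9]
stack[0] = stack[-1]*stack[0] = 9*4 = 36 → [36, 0, 3, 9]
append 8 → [36, 0, 3, 9, 8]
sum = 56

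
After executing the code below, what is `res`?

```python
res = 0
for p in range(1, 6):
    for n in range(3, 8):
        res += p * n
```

375

p=1,n=3: res = 0+3 = 3
p=1,n=4: res = 3+4 = 7
p=1,n=5: res = 7+5 = 12
p=1,n=6: res = 12+6 = 18
p=1,n=7: res = 18+7 = 25
p=2,n=3: res = 25+6 = 31
p=2,n=4: res = 31+8 = 39
p=2,n=5: res = 39+10 = 49
p=2,n=6: res = 49+12 = 61
p=2,n=7: res = 61+14 = 75
p=3,n=3: res = 75+9 = 84
p=3,n=4: res = 84+12 = 96
p=3,n=5: res = 96+15 = 111
p=3,n=6: res = 111+18 = 129
p=3,n=7: res = 129+21 = 150
p=4,n=3: res = 150+12 = 162
p=4,n=4: res = 162+16 = 178
p=4,n=5: res = 178+20 = 198
p=4,n=6: res = 198+24 = 222
p=4,n=7: res = 222+28 = 250
p=5,n=3: res = 250+15 = 265
p=5,n=4: res = 265+20 = 285
p=5,n=5: res = 285+25 = 310
p=5,n=6: res = 310+30 = 340
p=5,n=7: res = 340+35 = 375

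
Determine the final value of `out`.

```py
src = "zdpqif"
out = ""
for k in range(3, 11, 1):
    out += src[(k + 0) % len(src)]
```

k=3: add src[3]='q' → 'q'
k=4: add src[4]='i' → 'qi'
k=5: add src[5]='f' → 'qif'
k=6: add src[0]='z' → 'qifz'
k=7: add src[1]='d' → 'qifzd'
k=8: add src[2]='p' → 'qifzdp'
k=9: add src[3]='q' → 'qifzdpq'
k=10: add src[4]='i' → 'qifzdpqi'

'qifzdpqi'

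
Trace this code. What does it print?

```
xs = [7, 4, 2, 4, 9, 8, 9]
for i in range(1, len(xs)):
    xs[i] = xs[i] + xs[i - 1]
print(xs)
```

[7, 11, 13, 17, 26, 34, 43]

i=1: xs[1] = 4+7 = 11 → [7, 11, 2, 4, 9, 8, 9]
i=2: xs[2] = 2+11 = 13 → [7, 11, 13, 4, 9, 8, 9]
i=3: xs[3] = 4+13 = 17 → [7, 11, 13, 17, 9, 8, 9]
i=4: xs[4] = 9+17 = 26 → [7, 11, 13, 17, 26, 8, 9]
i=5: xs[5] = 8+26 = 34 → [7, 11, 13, 17, 26, 34, 9]
i=6: xs[6] = 9+34 = 43 → [7, 11, 13, 17, 26, 34, 43]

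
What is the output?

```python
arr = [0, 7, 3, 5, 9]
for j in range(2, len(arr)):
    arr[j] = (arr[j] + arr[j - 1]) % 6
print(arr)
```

j=2: arr[2] = (3+7)%6 = 4 → [0, 7, 4, 5, 9]
j=3: arr[3] = (5+4)%6 = 3 → [0, 7, 4, 3, 9]
j=4: arr[4] = (9+3)%6 = 0 → [0, 7, 4, 3, 0]

[0, 7, 4, 3, 0]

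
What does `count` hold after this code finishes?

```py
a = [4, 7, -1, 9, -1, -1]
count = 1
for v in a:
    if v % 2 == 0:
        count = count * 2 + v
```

v=4: even, count = 1*2+4 = 6
v=7: not even
v=-1: not even
v=9: not even
v=-1: not even
v=-1: not even

6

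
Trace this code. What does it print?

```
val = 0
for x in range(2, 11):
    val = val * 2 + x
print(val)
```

x=2: val = 0*2+2 = 2
x=3: val = 2*2+3 = 7
x=4: val = 7*2+4 = 18
x=5: val = 18*2+5 = 41
x=6: val = 41*2+6 = 88
x=7: val = 88*2+7 = 183
x=8: val = 183*2+8 = 374
x=9: val = 374*2+9 = 757
x=10: val = 757*2+10 = 1524

1524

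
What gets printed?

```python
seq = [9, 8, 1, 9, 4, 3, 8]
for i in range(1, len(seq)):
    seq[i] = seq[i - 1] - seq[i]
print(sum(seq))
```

i=1: seq[1] = 9-8 = 1 → [9, 1, 1, 9, 4, 3, 8]
i=2: seq[2] = 1-1 = 0 → [9, 1, 0, 9, 4, 3, 8]
i=3: seq[3] = 0-9 = -9 → [9, 1, 0, -9, 4, 3, 8]
i=4: seq[4] = (-9)-4 = -13 → [9, 1, 0, -9, -13, 3, 8]
i=5: seq[5] = (-13)-3 = -16 → [9, 1, 0, -9, -13, -16, 8]
i=6: seq[6] = (-16)-8 = -24 → [9, 1, 0, -9, -13, -16, -24]
sum = -52

-52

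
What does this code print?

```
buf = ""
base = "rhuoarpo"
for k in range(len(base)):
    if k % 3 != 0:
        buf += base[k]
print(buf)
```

k=0: skip
k=1: add 'h' → 'h'
k=2: add 'u' → 'hu'
k=3: skip
k=4: add 'a' → 'hua'
k=5: add 'r' → 'huar'
k=6: skip
k=7: add 'o' → 'huaro'

huaro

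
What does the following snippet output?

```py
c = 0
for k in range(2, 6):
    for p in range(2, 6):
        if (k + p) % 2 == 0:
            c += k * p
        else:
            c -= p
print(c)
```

72

k=2,p=2: even sum, c = 0+4 = 4
k=2,p=3: odd sum, c = 4-3 = 1
k=2,p=4: even sum, c = 1+8 = 9
k=2,p=5: odd sum, c = 9-5 = 4
k=3,p=2: odd sum, c = 4-2 = 2
k=3,p=3: even sum, c = 2+9 = 11
k=3,p=4: odd sum, c = 11-4 = 7
k=3,p=5: even sum, c = 7+15 = 22
k=4,p=2: even sum, c = 22+8 = 30
k=4,p=3: odd sum, c = 30-3 = 27
k=4,p=4: even sum, c = 27+16 = 43
k=4,p=5: odd sum, c = 43-5 = 38
k=5,p=2: odd sum, c = 38-2 = 36
k=5,p=3: even sum, c = 36+15 = 51
k=5,p=4: odd sum, c = 51-4 = 47
k=5,p=5: even sum, c = 47+25 = 72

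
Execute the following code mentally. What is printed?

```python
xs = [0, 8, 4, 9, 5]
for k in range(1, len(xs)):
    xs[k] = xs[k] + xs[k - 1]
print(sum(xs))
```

k=1: xs[1] = 8+0 = 8 → [0, 8, 4, 9, 5]
k=2: xs[2] = 4+8 = 12 → [0, 8, 12, 9, 5]
k=3: xs[3] = 9+12 = 21 → [0, 8, 12, 21, 5]
k=4: xs[4] = 5+21 = 26 → [0, 8, 12, 21, 26]
sum = 67

67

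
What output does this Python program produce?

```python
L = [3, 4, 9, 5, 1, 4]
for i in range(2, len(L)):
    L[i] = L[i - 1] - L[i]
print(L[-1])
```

i=2: L[2] = 4-9 = -5 → [3, 4, -5, 5, 1, 4]
i=3: L[3] = (-5)-5 = -10 → [3, 4, -5, -10, 1, 4]
i=4: L[4] = (-10)-1 = -11 → [3, 4, -5, -10, -11, 4]
i=5: L[5] = (-11)-4 = -15 → [3, 4, -5, -10, -11, -15]

-15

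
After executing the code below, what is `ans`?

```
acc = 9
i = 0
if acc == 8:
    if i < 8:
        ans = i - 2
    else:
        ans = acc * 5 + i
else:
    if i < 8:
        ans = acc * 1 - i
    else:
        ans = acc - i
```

9

acc=9, i=0
acc == 8 is False; i < 8 is True
→ ans = acc * 1 - i = 9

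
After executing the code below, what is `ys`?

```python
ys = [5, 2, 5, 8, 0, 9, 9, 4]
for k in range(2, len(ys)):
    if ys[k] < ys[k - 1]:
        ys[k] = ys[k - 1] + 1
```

k=2: 5>=2, unchanged → [5, 2, 5, 8, 0, 9, 9, 4]
k=3: 8>=5, unchanged → [5, 2, 5, 8, 0, 9, 9, 4]
k=4: 0<8, ys[4] = 8+1 = 9 → [5, 2, 5, 8, 9, 9, 9, 4]
k=5: 9>=9, unchanged → [5, 2, 5, 8, 9, 9, 9, 4]
k=6: 9>=9, unchanged → [5, 2, 5, 8, 9, 9, 9, 4]
k=7: 4<9, ys[7] = 9+1 = 10 → [5, 2, 5, 8, 9, 9, 9, 10]

[5, 2, 5, 8, 9, 9, 9, 10]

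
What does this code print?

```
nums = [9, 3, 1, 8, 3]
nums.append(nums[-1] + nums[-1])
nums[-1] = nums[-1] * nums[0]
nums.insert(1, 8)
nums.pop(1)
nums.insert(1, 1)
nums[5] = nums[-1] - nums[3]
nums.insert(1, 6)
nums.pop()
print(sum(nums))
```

81

append nums[-1]+nums[-1] = 3+3 = 6 → [9, 3, 1, 8, 3, 6]
nums[-1] = nums[-1]*nums[0] = 6*9 = 54 → [9, 3, 1, 8, 3, 54]
insert 8 at 1 → [9, 8, 3, 1, 8, 3, 54]
pop(1) removes 8 → [9, 3, 1, 8, 3, 54]
insert 1 at 1 → [9, 1, 3, 1, 8, 3, 54]
nums[5] = nums[-1]-nums[3] = 54-1 = 53 → [9, 1, 3, 1, 8, 53, 54]
insert 6 at 1 → [9, 6, 1, 3, 1, 8, 53, 54]
pop() removes 54 → [9, 6, 1, 3, 1, 8, 53]
sum = 81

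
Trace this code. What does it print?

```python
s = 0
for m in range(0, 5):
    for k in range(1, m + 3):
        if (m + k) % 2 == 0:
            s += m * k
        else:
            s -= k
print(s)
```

m=0,k=1: odd sum, s = 0-1 = -1
m=0,k=2: even sum, s = (-1)+0 = -1
m=1,k=1: even sum, s = (-1)+1 = 0
m=1,k=2: odd sum, s = 0-2 = -2
m=1,k=3: even sum, s = (-2)+3 = 1
m=2,k=1: odd sum, s = 1-1 = 0
m=2,k=2: even sum, s = 0+4 = 4
m=2,k=3: odd sum, s = 4-3 = 1
m=2,k=4: even sum, s = 1+8 = 9
m=3,k=1: even sum, s = 9+3 = 12
m=3,k=2: odd sum, s = 12-2 = 10
m=3,k=3: even sum, s = 10+9 = 19
m=3,k=4: odd sum, s = 19-4 = 15
m=3,k=5: even sum, s = 15+15 = 30
m=4,k=1: odd sum, s = 30-1 = 29
m=4,k=2: even sum, s = 29+8 = 37
m=4,k=3: odd sum, s = 37-3 = 34
m=4,k=4: even sum, s = 34+16 = 50
m=4,k=5: odd sum, s = 50-5 = 45
m=4,k=6: even sum, s = 45+24 = 69

69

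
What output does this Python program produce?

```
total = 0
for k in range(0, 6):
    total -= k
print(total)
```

k=0: total = 0-0 = 0
k=1: total = 0-1 = -1
k=2: total = (-1)-2 = -3
k=3: total = (-3)-3 = -6
k=4: total = (-6)-4 = -10
k=5: total = (-10)-5 = -15

-15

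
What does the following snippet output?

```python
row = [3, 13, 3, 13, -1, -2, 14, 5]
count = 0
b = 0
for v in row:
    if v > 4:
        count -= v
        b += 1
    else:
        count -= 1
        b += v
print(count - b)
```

-56

v=3: not >4, count = 0-1 = -1; b=3
v=13: >4, count = (-1)-13 = -14; b=4
v=3: not >4, count = (-14)-1 = -15; b=7
v=13: >4, count = (-15)-13 = -28; b=8
v=-1: not >4, count = (-28)-1 = -29; b=7
v=-2: not >4, count = (-29)-1 = -30; b=5
v=14: >4, count = (-30)-14 = -44; b=6
v=5: >4, count = (-44)-5 = -49; b=7
count-b = (-49)-7 = -56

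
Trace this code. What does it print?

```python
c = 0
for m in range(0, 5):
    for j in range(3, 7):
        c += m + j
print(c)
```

m=0,j=3: c = 0+3 = 3
m=0,j=4: c = 3+4 = 7
m=0,j=5: c = 7+5 = 12
m=0,j=6: c = 12+6 = 18
m=1,j=3: c = 18+4 = 22
m=1,j=4: c = 22+5 = 27
m=1,j=5: c = 27+6 = 33
m=1,j=6: c = 33+7 = 40
m=2,j=3: c = 40+5 = 45
m=2,j=4: c = 45+6 = 51
m=2,j=5: c = 51+7 = 58
m=2,j=6: c = 58+8 = 66
m=3,j=3: c = 66+6 = 72
m=3,j=4: c = 72+7 = 79
m=3,j=5: c = 79+8 = 87
m=3,j=6: c = 87+9 = 96
m=4,j=3: c = 96+7 = 103
m=4,j=4: c = 103+8 = 111
m=4,j=5: c = 111+9 = 120
m=4,j=6: c = 120+10 = 130

130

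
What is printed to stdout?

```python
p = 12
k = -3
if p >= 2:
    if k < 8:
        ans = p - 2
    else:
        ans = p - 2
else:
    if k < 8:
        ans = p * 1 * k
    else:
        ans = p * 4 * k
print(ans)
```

10

p=12, k=-3
p >= 2 is True; k < 8 is True
→ ans = p - 2 = 10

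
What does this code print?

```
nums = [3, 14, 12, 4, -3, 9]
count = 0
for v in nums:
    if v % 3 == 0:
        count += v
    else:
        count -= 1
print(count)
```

v=3: %3==0, count = 0+3 = 3
v=14: not %3==0, count = 3-1 = 2
v=12: %3==0, count = 2+12 = 14
v=4: not %3==0, count = 14-1 = 13
v=-3: %3==0, count = 13+(-3) = 10
v=9: %3==0, count = 10+9 = 19

19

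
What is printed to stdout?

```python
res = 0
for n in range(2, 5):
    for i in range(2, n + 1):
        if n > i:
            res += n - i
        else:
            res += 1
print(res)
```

7

n=2,i=2: not 2>2, res = 0+1 = 1
n=3,i=2: 3>2, res = 1+1 = 2
n=3,i=3: not 3>3, res = 2+1 = 3
n=4,i=2: 4>2, res = 3+2 = 5
n=4,i=3: 4>3, res = 5+1 = 6
n=4,i=4: not 4>4, res = 6+1 = 7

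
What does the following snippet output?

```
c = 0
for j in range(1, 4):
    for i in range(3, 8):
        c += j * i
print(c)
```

150

j=1,i=3: c = 0+3 = 3
j=1,i=4: c = 3+4 = 7
j=1,i=5: c = 7+5 = 12
j=1,i=6: c = 12+6 = 18
j=1,i=7: c = 18+7 = 25
j=2,i=3: c = 25+6 = 31
j=2,i=4: c = 31+8 = 39
j=2,i=5: c = 39+10 = 49
j=2,i=6: c = 49+12 = 61
j=2,i=7: c = 61+14 = 75
j=3,i=3: c = 75+9 = 84
j=3,i=4: c = 84+12 = 96
j=3,i=5: c = 96+15 = 111
j=3,i=6: c = 111+18 = 129
j=3,i=7: c = 129+21 = 150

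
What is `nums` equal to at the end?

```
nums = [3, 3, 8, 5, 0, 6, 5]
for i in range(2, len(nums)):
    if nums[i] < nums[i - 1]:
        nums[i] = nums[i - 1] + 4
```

i=2: 8>=3, unchanged → [3, 3, 8, 5, 0, 6, 5]
i=3: 5<8, nums[3] = 8+4 = 12 → [3, 3, 8, 12, 0, 6, 5]
i=4: 0<12, nums[4] = 12+4 = 16 → [3, 3, 8, 12, 16, 6, 5]
i=5: 6<16, nums[5] = 16+4 = 20 → [3, 3, 8, 12, 16, 20, 5]
i=6: 5<20, nums[6] = 20+4 = 24 → [3, 3, 8, 12, 16, 20, 24]

[3, 3, 8, 12, 16, 20, 24]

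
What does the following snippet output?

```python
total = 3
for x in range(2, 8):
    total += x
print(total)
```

30

x=2: total = 3+2 = 5
x=3: total = 5+3 = 8
x=4: total = 8+4 = 12
x=5: total = 12+5 = 17
x=6: total = 17+6 = 23
x=7: total = 23+7 = 30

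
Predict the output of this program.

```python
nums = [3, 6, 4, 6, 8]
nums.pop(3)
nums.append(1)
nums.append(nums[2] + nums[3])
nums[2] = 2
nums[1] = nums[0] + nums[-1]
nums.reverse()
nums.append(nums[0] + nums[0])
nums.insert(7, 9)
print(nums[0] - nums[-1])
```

3

pop(3) removes 6 → [3, 6, 4, 8]
append 1 → [3, 6, 4, 8, 1]
append nums[2]+nums[3] = 4+8 = 12 → [3, 6, 4, 8, 1, 12]
nums[2] = 2 → [3, 6, 2, 8, 1, 12]
nums[1] = nums[0]+nums[-1] = 3+12 = 15 → [3, 15, 2, 8, 1, 12]
reverse → [12, 1, 8, 2, 15, 3]
append nums[0]+nums[0] = 12+12 = 24 → [12, 1, 8, 2, 15, 3, 24]
insert 9 at 7 → [12, 1, 8, 2, 15, 3, 24, 9]
nums[0]-nums[-1] = 12-9 = 3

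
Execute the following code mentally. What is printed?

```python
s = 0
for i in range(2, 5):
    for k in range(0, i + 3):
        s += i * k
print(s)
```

i=2,k=0: s = 0+0 = 0
i=2,k=1: s = 0+2 = 2
i=2,k=2: s = 2+4 = 6
i=2,k=3: s = 6+6 = 12
i=2,k=4: s = 12+8 = 20
i=3,k=0: s = 20+0 = 20
i=3,k=1: s = 20+3 = 23
i=3,k=2: s = 23+6 = 29
i=3,k=3: s = 29+9 = 38
i=3,k=4: s = 38+12 = 50
i=3,k=5: s = 50+15 = 65
i=4,k=0: s = 65+0 = 65
i=4,k=1: s = 65+4 = 69
i=4,k=2: s = 69+8 = 77
i=4,k=3: s = 77+12 = 89
i=4,k=4: s = 89+16 = 105
i=4,k=5: s = 105+20 = 125
i=4,k=6: s = 125+24 = 149

149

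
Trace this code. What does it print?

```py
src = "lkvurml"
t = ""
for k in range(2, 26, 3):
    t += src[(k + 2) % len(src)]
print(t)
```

k=2: add src[4]='r' → 'r'
k=5: add src[0]='l' → 'rl'
k=8: add src[3]='u' → 'rlu'
k=11: add src[6]='l' → 'rlul'
k=14: add src[2]='v' → 'rlulv'
k=17: add src[5]='m' → 'rlulvm'
k=20: add src[1]='k' → 'rlulvmk'
k=23: add src[4]='r' → 'rlulvmkr'

rlulvmkr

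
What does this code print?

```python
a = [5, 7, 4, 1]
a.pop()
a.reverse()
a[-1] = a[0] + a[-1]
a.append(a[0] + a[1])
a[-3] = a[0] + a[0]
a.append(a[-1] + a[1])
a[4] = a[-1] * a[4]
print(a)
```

pop() removes 1 → [5, 7, 4]
reverse → [4, 7, 5]
a[-1] = a[0]+a[-1] = 4+5 = 9 → [4, 7, 9]
append a[0]+a[1] = 4+7 = 11 → [4, 7, 9, 11]
a[-3] = a[0]+a[0] = 4+4 = 8 → [4, 8, 9, 11]
append a[-1]+a[1] = 11+8 = 19 → [4, 8, 9, 11, 19]
a[4] = a[-1]*a[4] = 19*19 = 361 → [4, 8, 9, 11, 361]

[4, 8, 9, 11, 361]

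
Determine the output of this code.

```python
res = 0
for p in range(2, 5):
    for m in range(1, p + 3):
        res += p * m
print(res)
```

149

p=2,m=1: res = 0+2 = 2
p=2,m=2: res = 2+4 = 6
p=2,m=3: res = 6+6 = 12
p=2,m=4: res = 12+8 = 20
p=3,m=1: res = 20+3 = 23
p=3,m=2: res = 23+6 = 29
p=3,m=3: res = 29+9 = 38
p=3,m=4: res = 38+12 = 50
p=3,m=5: res = 50+15 = 65
p=4,m=1: res = 65+4 = 69
p=4,m=2: res = 69+8 = 77
p=4,m=3: res = 77+12 = 89
p=4,m=4: res = 89+16 = 105
p=4,m=5: res = 105+20 = 125
p=4,m=6: res = 125+24 = 149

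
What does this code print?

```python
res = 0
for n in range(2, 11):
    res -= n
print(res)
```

-54

n=2: res = 0-2 = -2
n=3: res = (-2)-3 = -5
n=4: res = (-5)-4 = -9
n=5: res = (-9)-5 = -14
n=6: res = (-14)-6 = -20
n=7: res = (-20)-7 = -27
n=8: res = (-27)-8 = -35
n=9: res = (-35)-9 = -44
n=10: res = (-44)-10 = -54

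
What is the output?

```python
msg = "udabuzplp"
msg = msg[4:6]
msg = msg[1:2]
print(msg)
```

slice [4:6] → 'uz'
slice [1:2] → 'z'

z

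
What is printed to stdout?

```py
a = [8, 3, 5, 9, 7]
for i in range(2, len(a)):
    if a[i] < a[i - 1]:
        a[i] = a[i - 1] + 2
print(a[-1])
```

i=2: 5>=3, unchanged → [8, 3, 5, 9, 7]
i=3: 9>=5, unchanged → [8, 3, 5, 9, 7]
i=4: 7<9, a[4] = 9+2 = 11 → [8, 3, 5, 9, 11]

11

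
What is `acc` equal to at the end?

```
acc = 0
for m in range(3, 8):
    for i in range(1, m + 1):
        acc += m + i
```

m=3,i=1: acc = 0+4 = 4
m=3,i=2: acc = 4+5 = 9
m=3,i=3: acc = 9+6 = 15
m=4,i=1: acc = 15+5 = 20
m=4,i=2: acc = 20+6 = 26
m=4,i=3: acc = 26+7 = 33
m=4,i=4: acc = 33+8 = 41
m=5,i=1: acc = 41+6 = 47
m=5,i=2: acc = 47+7 = 54
m=5,i=3: acc = 54+8 = 62
m=5,i=4: acc = 62+9 = 71
m=5,i=5: acc = 71+10 = 81
m=6,i=1: acc = 81+7 = 88
m=6,i=2: acc = 88+8 = 96
m=6,i=3: acc = 96+9 = 105
m=6,i=4: acc = 105+10 = 115
m=6,i=5: acc = 115+11 = 126
m=6,i=6: acc = 126+12 = 138
m=7,i=1: acc = 138+8 = 146
m=7,i=2: acc = 146+9 = 155
m=7,i=3: acc = 155+10 = 165
m=7,i=4: acc = 165+11 = 176
m=7,i=5: acc = 176+12 = 188
m=7,i=6: acc = 188+13 = 201
m=7,i=7: acc = 201+14 = 215

215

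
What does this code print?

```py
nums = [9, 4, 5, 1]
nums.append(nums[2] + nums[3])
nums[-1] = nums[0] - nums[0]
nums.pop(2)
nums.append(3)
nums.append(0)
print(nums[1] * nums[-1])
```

append nums[2]+nums[3] = 5+1 = 6 → [9, 4, 5, 1, 6]
nums[-1] = nums[0]-nums[0] = 9-9 = 0 → [9, 4, 5, 1, 0]
pop(2) removes 5 → [9, 4, 1, 0]
append 3 → [9, 4, 1, 0, 3]
append 0 → [9, 4, 1, 0, 3, 0]
nums[1]*nums[-1] = 4*0 = 0

0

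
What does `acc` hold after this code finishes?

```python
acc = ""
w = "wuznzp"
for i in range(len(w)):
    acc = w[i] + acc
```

'pznzuw'

i=0: prepend 'w' → 'w'
i=1: prepend 'u' → 'uw'
i=2: prepend 'z' → 'zuw'
i=3: prepend 'n' → 'nzuw'
i=4: prepend 'z' → 'znzuw'
i=5: prepend 'p' → 'pznzuw'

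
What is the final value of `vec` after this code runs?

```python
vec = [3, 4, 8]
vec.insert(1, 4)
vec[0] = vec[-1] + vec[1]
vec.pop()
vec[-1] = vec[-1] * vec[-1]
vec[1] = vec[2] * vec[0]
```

[12, 192, 16]

insert 4 at 1 → [3, 4, 4, 8]
vec[0] = vec[-1]+vec[1] = 8+4 = 12 → [12, 4, 4, 8]
pop() removes 8 → [12, 4, 4]
vec[-1] = vec[-1]*vec[-1] = 4*4 = 16 → [12, 4, 16]
vec[1] = vec[2]*vec[0] = 16*12 = 192 → [12, 192, 16]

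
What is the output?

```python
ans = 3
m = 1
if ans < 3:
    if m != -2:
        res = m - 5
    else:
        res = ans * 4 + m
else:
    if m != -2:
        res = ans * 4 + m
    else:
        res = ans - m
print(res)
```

ans=3, m=1
ans < 3 is False; m != -2 is True
→ res = ans * 4 + m = 13

13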